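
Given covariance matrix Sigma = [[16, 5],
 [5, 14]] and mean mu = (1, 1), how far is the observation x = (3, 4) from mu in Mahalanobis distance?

Step 1 — centre the observation: (x - mu) = (2, 3).

Step 2 — invert Sigma. det(Sigma) = 16·14 - (5)² = 199.
  Sigma^{-1} = (1/det) · [[d, -b], [-b, a]] = [[0.0704, -0.0251],
 [-0.0251, 0.0804]].

Step 3 — form the quadratic (x - mu)^T · Sigma^{-1} · (x - mu):
  Sigma^{-1} · (x - mu) = (0.0653, 0.191).
  (x - mu)^T · [Sigma^{-1} · (x - mu)] = (2)·(0.0653) + (3)·(0.191) = 0.7035.

Step 4 — take square root: d = √(0.7035) ≈ 0.8388.

d(x, mu) = √(0.7035) ≈ 0.8388


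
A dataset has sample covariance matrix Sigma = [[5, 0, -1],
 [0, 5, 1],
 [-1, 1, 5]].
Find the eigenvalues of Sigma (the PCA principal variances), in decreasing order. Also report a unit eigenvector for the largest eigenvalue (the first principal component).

Step 1 — characteristic polynomial p(λ) = det(λI - Sigma) = λ³ - tr·λ² + c_1·λ - det, where tr = trace, c_1 = sum of the principal 2×2 minors, det = det(Sigma):
  tr = 5 + 5 + 5 = 15,
  c_1 = (5·5 - (0)²) + (5·5 - (-1)²) + (5·5 - (1)²) = 25 + 24 + 24 = 73,
  det = 5·(5·5 - (1)²) - (0)·((0)·5 - (1)·(-1)) + (-1)·((0)·(1) - 5·(-1)) = 5·(24) - (0)·(1) + (-1)·(5) = 115.
  So p(λ) = λ³ - 15λ² + 73λ - 115.
Step 2 — look for an integer root (rational root theorem: any rational root is an integer divisor of 115). Testing λ = 5:
  p(5) = 125 - 375 + 365 - 115 = 0  ✓
  Dividing out (λ - 5): p(λ) = (λ - 5)(λ² - 10λ + 23).
Step 3 — remaining eigenvalues from the quadratic λ² - 10λ + 23 = 0:
  Δ = 10² - 4·23 = 100 - 92 = 8,  λ = (10 ± √8)/2 = (10 ± 2.8284)/2 ≈ 6.4142 or 3.5858.
  Sorted: λ_1 = 6.4142,  λ_2 = 5,  λ_3 = 3.5858  (check: sum = 15 = tr ✓).

Step 4 — unit eigenvector for λ_1 ≈ 6.4142: v spans the null space of (Sigma - λ_1 I), whose rows are
  r_1 = (-1.4142, 0, -1),  r_2 = (0, -1.4142, 1),  r_3 = (-1, 1, -1.4142).
  v is orthogonal to every row, so take v ∝ r_1 × r_2 = ((0)·(1) - (-1)·(-1.4142), (-1)·(0) - (-1.4142)·(1), (-1.4142)·(-1.4142) - (0)·(0)) ≈ (-1.4142, 1.4142, 2).
  Rescale (multiply by -1 so the first nonzero entry is positive): u = (1.4142, -1.4142, -2).
  ||u|| = √((1.4142)² + (-1.4142)² + (-2)²) = √(8) ≈ 2.8284,  v_1 = u/||u|| ≈ (0.5, -0.5, -0.7071) (||v_1|| = 1).

λ_1 = 6.4142,  λ_2 = 5,  λ_3 = 3.5858;  v_1 ≈ (0.5, -0.5, -0.7071)


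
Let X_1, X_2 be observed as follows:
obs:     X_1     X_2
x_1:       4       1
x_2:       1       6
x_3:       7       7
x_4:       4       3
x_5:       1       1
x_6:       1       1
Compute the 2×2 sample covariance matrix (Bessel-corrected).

Step 1 — column means:
  mean(X_1) = (4 + 1 + 7 + 4 + 1 + 1) / 6 = 18/6 = 3
  mean(X_2) = (1 + 6 + 7 + 3 + 1 + 1) / 6 = 19/6 = 3.1667

Step 2 — sample covariance S[i,j] = (1/(n-1)) · Σ_k (x_{k,i} - mean_i) · (x_{k,j} - mean_j), with n-1 = 5.
  S[X_1,X_1] = ((1)·(1) + (-2)·(-2) + (4)·(4) + (1)·(1) + (-2)·(-2) + (-2)·(-2)) / 5 = 30/5 = 6
  S[X_1,X_2] = ((1)·(-2.1667) + (-2)·(2.8333) + (4)·(3.8333) + (1)·(-0.1667) + (-2)·(-2.1667) + (-2)·(-2.1667)) / 5 = 16/5 = 3.2
  S[X_2,X_2] = ((-2.1667)·(-2.1667) + (2.8333)·(2.8333) + (3.8333)·(3.8333) + (-0.1667)·(-0.1667) + (-2.1667)·(-2.1667) + (-2.1667)·(-2.1667)) / 5 = 36.8333/5 = 7.3667

S is symmetric (S[j,i] = S[i,j]). Assembling:

S = [[6, 3.2],
 [3.2, 7.3667]]


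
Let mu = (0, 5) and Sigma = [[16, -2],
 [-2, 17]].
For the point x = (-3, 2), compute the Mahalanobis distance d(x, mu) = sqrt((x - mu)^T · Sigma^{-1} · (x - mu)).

Step 1 — centre the observation: (x - mu) = (-3, -3).

Step 2 — invert Sigma. det(Sigma) = 16·17 - (-2)² = 268.
  Sigma^{-1} = (1/det) · [[d, -b], [-b, a]] = [[0.0634, 0.0075],
 [0.0075, 0.0597]].

Step 3 — form the quadratic (x - mu)^T · Sigma^{-1} · (x - mu):
  Sigma^{-1} · (x - mu) = (-0.2127, -0.2015).
  (x - mu)^T · [Sigma^{-1} · (x - mu)] = (-3)·(-0.2127) + (-3)·(-0.2015) = 1.2425.

Step 4 — take square root: d = √(1.2425) ≈ 1.1147.

d(x, mu) = √(1.2425) ≈ 1.1147


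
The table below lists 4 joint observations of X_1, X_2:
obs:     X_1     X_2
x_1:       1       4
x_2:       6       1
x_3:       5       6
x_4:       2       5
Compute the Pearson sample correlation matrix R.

Step 1 — column means:
  mean(X_1) = (1 + 6 + 5 + 2) / 4 = 14/4 = 3.5
  mean(X_2) = (4 + 1 + 6 + 5) / 4 = 16/4 = 4

Step 2 — sample variances and covariances s[i,j] = (1/(n-1)) · Σ_k (x_{k,i} - mean_i) · (x_{k,j} - mean_j), with n-1 = 3:
  s[X_1,X_1] = ((-2.5)·(-2.5) + (2.5)·(2.5) + (1.5)·(1.5) + (-1.5)·(-1.5)) / 3 = 17/3 = 5.6667
  s[X_1,X_2] = ((-2.5)·(0) + (2.5)·(-3) + (1.5)·(2) + (-1.5)·(1)) / 3 = -6/3 = -2
  s[X_2,X_2] = ((0)·(0) + (-3)·(-3) + (2)·(2) + (1)·(1)) / 3 = 14/3 = 4.6667
  Sample standard deviations s_i = √(s[i,i]):
  s(X_1) = √(5.6667) = 2.3805
  s(X_2) = √(4.6667) = 2.1602

Step 3 — r_{ij} = s_{ij} / (s_i · s_j):
  r[X_1,X_1] = 1 (diagonal).
  r[X_1,X_2] = -2 / (2.3805 · 2.1602) = -2 / 5.1424 = -0.3889
  r[X_2,X_2] = 1 (diagonal).

R is symmetric with unit diagonal. Assembling:

R = [[1, -0.3889],
 [-0.3889, 1]]


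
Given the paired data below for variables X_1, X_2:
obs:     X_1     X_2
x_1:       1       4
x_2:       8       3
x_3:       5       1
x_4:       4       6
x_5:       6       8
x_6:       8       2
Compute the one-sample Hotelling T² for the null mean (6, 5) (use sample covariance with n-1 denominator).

Step 1 — sample mean vector:
  mean(X_1) = (1 + 8 + 5 + 4 + 6 + 8) / 6 = 32/6 = 5.3333
  mean(X_2) = (4 + 3 + 1 + 6 + 8 + 2) / 6 = 24/6 = 4
  x̄ = (5.3333, 4),  deviation x̄ - mu_0 = (5.3333, 4) - (6, 5) = (-0.6667, -1).

Step 2 — sample covariance matrix, S[i,j] = (1/(n-1)) · Σ_k (x_{k,i} - mean_i) · (x_{k,j} - mean_j), divisor n-1 = 5:
  S[X_1,X_1] = ((-4.3333)·(-4.3333) + (2.6667)·(2.6667) + (-0.3333)·(-0.3333) + (-1.3333)·(-1.3333) + (0.6667)·(0.6667) + (2.6667)·(2.6667)) / 5 = 35.3333/5 = 7.0667
  S[X_1,X_2] = ((-4.3333)·(0) + (2.6667)·(-1) + (-0.3333)·(-3) + (-1.3333)·(2) + (0.6667)·(4) + (2.6667)·(-2)) / 5 = -7/5 = -1.4
  S[X_2,X_2] = ((0)·(0) + (-1)·(-1) + (-3)·(-3) + (2)·(2) + (4)·(4) + (-2)·(-2)) / 5 = 34/5 = 6.8
  S = [[7.0667, -1.4],
 [-1.4, 6.8]].

Step 3 — invert S. det(S) = 7.0667·6.8 - (-1.4)² = 46.0933.
  S^{-1} = (1/det) · [[d, -b], [-b, a]] = [[0.1475, 0.0304],
 [0.0304, 0.1533]].

Step 4 — quadratic form (x̄ - mu_0)^T · S^{-1} · (x̄ - mu_0):
  S^{-1} · (x̄ - mu_0) = (-0.1287, -0.1736),
  (x̄ - mu_0)^T · [...] = (-0.6667)·(-0.1287) + (-1)·(-0.1736) = 0.2594.

Step 5 — scale by n: T² = 6 · 0.2594 = 1.5563.

T² ≈ 1.5563


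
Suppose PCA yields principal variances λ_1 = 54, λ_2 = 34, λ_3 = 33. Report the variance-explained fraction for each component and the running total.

Step 1 — total variance = trace(Sigma) = Σ λ_i = 54 + 34 + 33 = 121.

Step 2 — fraction explained by component i = λ_i / Σ λ:
  PC1: 54/121 = 0.4463
  PC2: 34/121 = 0.281
  PC3: 33/121 = 0.2727

Step 3 — cumulative fraction after k components = (λ_1 + ... + λ_k) / Σ λ:
  k = 1: 54/121 = 0.4463
  k = 2: (54 + 34)/121 = 88/121 = 0.7273
  k = 3: (54 + 34 + 33)/121 = 121/121 = 1

Summary (fraction, with percent):

explained: PC1 0.4463 (44.63%), PC2 0.281 (28.1%), PC3 0.2727 (27.27%);  cumulative: 0.4463, 0.7273, 1


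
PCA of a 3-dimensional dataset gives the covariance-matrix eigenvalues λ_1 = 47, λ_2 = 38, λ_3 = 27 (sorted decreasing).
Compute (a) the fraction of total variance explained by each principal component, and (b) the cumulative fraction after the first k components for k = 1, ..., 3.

Step 1 — total variance = trace(Sigma) = Σ λ_i = 47 + 38 + 27 = 112.

Step 2 — fraction explained by component i = λ_i / Σ λ:
  PC1: 47/112 = 0.4196
  PC2: 38/112 = 0.3393
  PC3: 27/112 = 0.2411

Step 3 — cumulative fraction after k components = (λ_1 + ... + λ_k) / Σ λ:
  k = 1: 47/112 = 0.4196
  k = 2: (47 + 38)/112 = 85/112 = 0.7589
  k = 3: (47 + 38 + 27)/112 = 112/112 = 1

Summary (fraction, with percent):

explained: PC1 0.4196 (41.96%), PC2 0.3393 (33.93%), PC3 0.2411 (24.11%);  cumulative: 0.4196, 0.7589, 1


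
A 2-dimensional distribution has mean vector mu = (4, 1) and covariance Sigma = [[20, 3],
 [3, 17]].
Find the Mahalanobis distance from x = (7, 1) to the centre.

Step 1 — centre the observation: (x - mu) = (3, 0).

Step 2 — invert Sigma. det(Sigma) = 20·17 - (3)² = 331.
  Sigma^{-1} = (1/det) · [[d, -b], [-b, a]] = [[0.0514, -0.0091],
 [-0.0091, 0.0604]].

Step 3 — form the quadratic (x - mu)^T · Sigma^{-1} · (x - mu):
  Sigma^{-1} · (x - mu) = (0.1541, -0.0272).
  (x - mu)^T · [Sigma^{-1} · (x - mu)] = (3)·(0.1541) + (0)·(-0.0272) = 0.4622.

Step 4 — take square root: d = √(0.4622) ≈ 0.6799.

d(x, mu) = √(0.4622) ≈ 0.6799


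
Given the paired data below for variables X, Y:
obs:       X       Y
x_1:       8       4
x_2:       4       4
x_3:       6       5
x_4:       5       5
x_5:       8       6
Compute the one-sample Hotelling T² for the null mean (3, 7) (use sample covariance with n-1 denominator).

Step 1 — sample mean vector:
  mean(X) = (8 + 4 + 6 + 5 + 8) / 5 = 31/5 = 6.2
  mean(Y) = (4 + 4 + 5 + 5 + 6) / 5 = 24/5 = 4.8
  x̄ = (6.2, 4.8),  deviation x̄ - mu_0 = (6.2, 4.8) - (3, 7) = (3.2, -2.2).

Step 2 — sample covariance matrix, S[i,j] = (1/(n-1)) · Σ_k (x_{k,i} - mean_i) · (x_{k,j} - mean_j), divisor n-1 = 4:
  S[X,X] = ((1.8)·(1.8) + (-2.2)·(-2.2) + (-0.2)·(-0.2) + (-1.2)·(-1.2) + (1.8)·(1.8)) / 4 = 12.8/4 = 3.2
  S[X,Y] = ((1.8)·(-0.8) + (-2.2)·(-0.8) + (-0.2)·(0.2) + (-1.2)·(0.2) + (1.8)·(1.2)) / 4 = 2.2/4 = 0.55
  S[Y,Y] = ((-0.8)·(-0.8) + (-0.8)·(-0.8) + (0.2)·(0.2) + (0.2)·(0.2) + (1.2)·(1.2)) / 4 = 2.8/4 = 0.7
  S = [[3.2, 0.55],
 [0.55, 0.7]].

Step 3 — invert S. det(S) = 3.2·0.7 - (0.55)² = 1.9375.
  S^{-1} = (1/det) · [[d, -b], [-b, a]] = [[0.3613, -0.2839],
 [-0.2839, 1.6516]].

Step 4 — quadratic form (x̄ - mu_0)^T · S^{-1} · (x̄ - mu_0):
  S^{-1} · (x̄ - mu_0) = (1.7806, -4.5419),
  (x̄ - mu_0)^T · [...] = (3.2)·(1.7806) + (-2.2)·(-4.5419) = 15.6903.

Step 5 — scale by n: T² = 5 · 15.6903 = 78.4516.

T² ≈ 78.4516


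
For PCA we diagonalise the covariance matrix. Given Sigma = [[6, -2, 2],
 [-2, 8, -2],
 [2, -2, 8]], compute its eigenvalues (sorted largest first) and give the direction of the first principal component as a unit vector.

Step 1 — characteristic polynomial p(λ) = det(λI - Sigma) = λ³ - tr·λ² + c_1·λ - det, where tr = trace, c_1 = sum of the principal 2×2 minors, det = det(Sigma):
  tr = 6 + 8 + 8 = 22,
  c_1 = (6·8 - (-2)²) + (6·8 - (2)²) + (8·8 - (-2)²) = 44 + 44 + 60 = 148,
  det = 6·(8·8 - (-2)²) - (-2)·((-2)·8 - (-2)·(2)) + (2)·((-2)·(-2) - 8·(2)) = 6·(60) - (-2)·(-12) + (2)·(-12) = 312.
  So p(λ) = λ³ - 22λ² + 148λ - 312.
Step 2 — look for an integer root (rational root theorem: any rational root is an integer divisor of 312). Testing λ = 6:
  p(6) = 216 - 792 + 888 - 312 = 0  ✓
  Dividing out (λ - 6): p(λ) = (λ - 6)(λ² - 16λ + 52).
Step 3 — remaining eigenvalues from the quadratic λ² - 16λ + 52 = 0:
  Δ = 16² - 4·52 = 256 - 208 = 48,  λ = (16 ± √48)/2 = (16 ± 6.9282)/2 ≈ 11.4641 or 4.5359.
  Sorted: λ_1 = 11.4641,  λ_2 = 6,  λ_3 = 4.5359  (check: sum = 22 = tr ✓).

Step 4 — unit eigenvector for λ_1 ≈ 11.4641: v spans the null space of (Sigma - λ_1 I), whose rows are
  r_1 = (-5.4641, -2, 2),  r_2 = (-2, -3.4641, -2),  r_3 = (2, -2, -3.4641).
  v is orthogonal to every row, so take v ∝ r_1 × r_2 = ((-2)·(-2) - (2)·(-3.4641), (2)·(-2) - (-5.4641)·(-2), (-5.4641)·(-3.4641) - (-2)·(-2)) ≈ (10.9282, -14.9282, 14.9282).
  Let u = (10.9282, -14.9282, 14.9282).
  ||u|| = √((10.9282)² + (-14.9282)² + (14.9282)²) = √(565.1281) ≈ 23.7724,  v_1 = u/||u|| ≈ (0.4597, -0.628, 0.628) (||v_1|| = 1).

λ_1 = 11.4641,  λ_2 = 6,  λ_3 = 4.5359;  v_1 ≈ (0.4597, -0.628, 0.628)


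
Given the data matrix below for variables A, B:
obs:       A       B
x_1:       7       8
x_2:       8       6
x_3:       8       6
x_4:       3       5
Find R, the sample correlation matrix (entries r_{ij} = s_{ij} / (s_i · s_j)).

Step 1 — column means:
  mean(A) = (7 + 8 + 8 + 3) / 4 = 26/4 = 6.5
  mean(B) = (8 + 6 + 6 + 5) / 4 = 25/4 = 6.25

Step 2 — sample variances and covariances s[i,j] = (1/(n-1)) · Σ_k (x_{k,i} - mean_i) · (x_{k,j} - mean_j), with n-1 = 3:
  s[A,A] = ((0.5)·(0.5) + (1.5)·(1.5) + (1.5)·(1.5) + (-3.5)·(-3.5)) / 3 = 17/3 = 5.6667
  s[A,B] = ((0.5)·(1.75) + (1.5)·(-0.25) + (1.5)·(-0.25) + (-3.5)·(-1.25)) / 3 = 4.5/3 = 1.5
  s[B,B] = ((1.75)·(1.75) + (-0.25)·(-0.25) + (-0.25)·(-0.25) + (-1.25)·(-1.25)) / 3 = 4.75/3 = 1.5833
  Sample standard deviations s_i = √(s[i,i]):
  s(A) = √(5.6667) = 2.3805
  s(B) = √(1.5833) = 1.2583

Step 3 — r_{ij} = s_{ij} / (s_i · s_j):
  r[A,A] = 1 (diagonal).
  r[A,B] = 1.5 / (2.3805 · 1.2583) = 1.5 / 2.9954 = 0.5008
  r[B,B] = 1 (diagonal).

R is symmetric with unit diagonal. Assembling:

R = [[1, 0.5008],
 [0.5008, 1]]


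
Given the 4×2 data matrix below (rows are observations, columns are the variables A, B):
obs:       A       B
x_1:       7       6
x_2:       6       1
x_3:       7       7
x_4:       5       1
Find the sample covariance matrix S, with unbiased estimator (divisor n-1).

Step 1 — column means:
  mean(A) = (7 + 6 + 7 + 5) / 4 = 25/4 = 6.25
  mean(B) = (6 + 1 + 7 + 1) / 4 = 15/4 = 3.75

Step 2 — sample covariance S[i,j] = (1/(n-1)) · Σ_k (x_{k,i} - mean_i) · (x_{k,j} - mean_j), with n-1 = 3.
  S[A,A] = ((0.75)·(0.75) + (-0.25)·(-0.25) + (0.75)·(0.75) + (-1.25)·(-1.25)) / 3 = 2.75/3 = 0.9167
  S[A,B] = ((0.75)·(2.25) + (-0.25)·(-2.75) + (0.75)·(3.25) + (-1.25)·(-2.75)) / 3 = 8.25/3 = 2.75
  S[B,B] = ((2.25)·(2.25) + (-2.75)·(-2.75) + (3.25)·(3.25) + (-2.75)·(-2.75)) / 3 = 30.75/3 = 10.25

S is symmetric (S[j,i] = S[i,j]). Assembling:

S = [[0.9167, 2.75],
 [2.75, 10.25]]


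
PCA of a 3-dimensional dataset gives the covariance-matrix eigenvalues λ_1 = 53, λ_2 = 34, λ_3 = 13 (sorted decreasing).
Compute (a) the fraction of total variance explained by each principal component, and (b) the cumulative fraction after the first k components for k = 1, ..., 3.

Step 1 — total variance = trace(Sigma) = Σ λ_i = 53 + 34 + 13 = 100.

Step 2 — fraction explained by component i = λ_i / Σ λ:
  PC1: 53/100 = 0.53
  PC2: 34/100 = 0.34
  PC3: 13/100 = 0.13

Step 3 — cumulative fraction after k components = (λ_1 + ... + λ_k) / Σ λ:
  k = 1: 53/100 = 0.53
  k = 2: (53 + 34)/100 = 87/100 = 0.87
  k = 3: (53 + 34 + 13)/100 = 100/100 = 1

Summary (fraction, with percent):

explained: PC1 0.53 (53%), PC2 0.34 (34%), PC3 0.13 (13%);  cumulative: 0.53, 0.87, 1


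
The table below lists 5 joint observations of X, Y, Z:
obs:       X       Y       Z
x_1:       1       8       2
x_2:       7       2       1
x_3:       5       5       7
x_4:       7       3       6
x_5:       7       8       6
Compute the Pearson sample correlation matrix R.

Step 1 — column means:
  mean(X) = (1 + 7 + 5 + 7 + 7) / 5 = 27/5 = 5.4
  mean(Y) = (8 + 2 + 5 + 3 + 8) / 5 = 26/5 = 5.2
  mean(Z) = (2 + 1 + 7 + 6 + 6) / 5 = 22/5 = 4.4

Step 2 — sample variances and covariances s[i,j] = (1/(n-1)) · Σ_k (x_{k,i} - mean_i) · (x_{k,j} - mean_j), with n-1 = 4:
  s[X,X] = ((-4.4)·(-4.4) + (1.6)·(1.6) + (-0.4)·(-0.4) + (1.6)·(1.6) + (1.6)·(1.6)) / 4 = 27.2/4 = 6.8
  s[X,Y] = ((-4.4)·(2.8) + (1.6)·(-3.2) + (-0.4)·(-0.2) + (1.6)·(-2.2) + (1.6)·(2.8)) / 4 = -16.4/4 = -4.1
  s[X,Z] = ((-4.4)·(-2.4) + (1.6)·(-3.4) + (-0.4)·(2.6) + (1.6)·(1.6) + (1.6)·(1.6)) / 4 = 9.2/4 = 2.3
  s[Y,Y] = ((2.8)·(2.8) + (-3.2)·(-3.2) + (-0.2)·(-0.2) + (-2.2)·(-2.2) + (2.8)·(2.8)) / 4 = 30.8/4 = 7.7
  s[Y,Z] = ((2.8)·(-2.4) + (-3.2)·(-3.4) + (-0.2)·(2.6) + (-2.2)·(1.6) + (2.8)·(1.6)) / 4 = 4.6/4 = 1.15
  s[Z,Z] = ((-2.4)·(-2.4) + (-3.4)·(-3.4) + (2.6)·(2.6) + (1.6)·(1.6) + (1.6)·(1.6)) / 4 = 29.2/4 = 7.3
  Sample standard deviations s_i = √(s[i,i]):
  s(X) = √(6.8) = 2.6077
  s(Y) = √(7.7) = 2.7749
  s(Z) = √(7.3) = 2.7019

Step 3 — r_{ij} = s_{ij} / (s_i · s_j):
  r[X,X] = 1 (diagonal).
  r[X,Y] = -4.1 / (2.6077 · 2.7749) = -4.1 / 7.236 = -0.5666
  r[X,Z] = 2.3 / (2.6077 · 2.7019) = 2.3 / 7.0456 = 0.3264
  r[Y,Y] = 1 (diagonal).
  r[Y,Z] = 1.15 / (2.7749 · 2.7019) = 1.15 / 7.4973 = 0.1534
  r[Z,Z] = 1 (diagonal).

R is symmetric with unit diagonal. Assembling:

R = [[1, -0.5666, 0.3264],
 [-0.5666, 1, 0.1534],
 [0.3264, 0.1534, 1]]


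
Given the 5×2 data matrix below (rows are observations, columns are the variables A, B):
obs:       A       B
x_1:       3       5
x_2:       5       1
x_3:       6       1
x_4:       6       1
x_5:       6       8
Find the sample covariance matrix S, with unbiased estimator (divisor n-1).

Step 1 — column means:
  mean(A) = (3 + 5 + 6 + 6 + 6) / 5 = 26/5 = 5.2
  mean(B) = (5 + 1 + 1 + 1 + 8) / 5 = 16/5 = 3.2

Step 2 — sample covariance S[i,j] = (1/(n-1)) · Σ_k (x_{k,i} - mean_i) · (x_{k,j} - mean_j), with n-1 = 4.
  S[A,A] = ((-2.2)·(-2.2) + (-0.2)·(-0.2) + (0.8)·(0.8) + (0.8)·(0.8) + (0.8)·(0.8)) / 4 = 6.8/4 = 1.7
  S[A,B] = ((-2.2)·(1.8) + (-0.2)·(-2.2) + (0.8)·(-2.2) + (0.8)·(-2.2) + (0.8)·(4.8)) / 4 = -3.2/4 = -0.8
  S[B,B] = ((1.8)·(1.8) + (-2.2)·(-2.2) + (-2.2)·(-2.2) + (-2.2)·(-2.2) + (4.8)·(4.8)) / 4 = 40.8/4 = 10.2

S is symmetric (S[j,i] = S[i,j]). Assembling:

S = [[1.7, -0.8],
 [-0.8, 10.2]]


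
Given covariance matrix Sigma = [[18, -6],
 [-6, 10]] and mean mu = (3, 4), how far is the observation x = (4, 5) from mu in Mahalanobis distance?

Step 1 — centre the observation: (x - mu) = (1, 1).

Step 2 — invert Sigma. det(Sigma) = 18·10 - (-6)² = 144.
  Sigma^{-1} = (1/det) · [[d, -b], [-b, a]] = [[0.0694, 0.0417],
 [0.0417, 0.125]].

Step 3 — form the quadratic (x - mu)^T · Sigma^{-1} · (x - mu):
  Sigma^{-1} · (x - mu) = (0.1111, 0.1667).
  (x - mu)^T · [Sigma^{-1} · (x - mu)] = (1)·(0.1111) + (1)·(0.1667) = 0.2778.

Step 4 — take square root: d = √(0.2778) ≈ 0.527.

d(x, mu) = √(0.2778) ≈ 0.527


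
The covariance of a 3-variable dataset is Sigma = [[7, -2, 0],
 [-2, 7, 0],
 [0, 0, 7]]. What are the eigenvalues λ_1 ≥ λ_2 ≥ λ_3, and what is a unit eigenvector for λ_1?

Step 1 — characteristic polynomial p(λ) = det(λI - Sigma) = λ³ - tr·λ² + c_1·λ - det, where tr = trace, c_1 = sum of the principal 2×2 minors, det = det(Sigma):
  tr = 7 + 7 + 7 = 21,
  c_1 = (7·7 - (-2)²) + (7·7 - (0)²) + (7·7 - (0)²) = 45 + 49 + 49 = 143,
  det = 7·(7·7 - (0)²) - (-2)·((-2)·7 - (0)·(0)) + (0)·((-2)·(0) - 7·(0)) = 7·(49) - (-2)·(-14) + (0)·(0) = 315.
  So p(λ) = λ³ - 21λ² + 143λ - 315.
Step 2 — look for an integer root (rational root theorem: any rational root is an integer divisor of 315). Testing λ = 5:
  p(5) = 125 - 525 + 715 - 315 = 0  ✓
  Dividing out (λ - 5): p(λ) = (λ - 5)(λ² - 16λ + 63).
Step 3 — remaining eigenvalues from the quadratic λ² - 16λ + 63 = 0:
  Δ = 16² - 4·63 = 256 - 252 = 4,  λ = (16 ± √4)/2 = (16 ± 2)/2 = 9 or 7.
  Sorted: λ_1 = 9,  λ_2 = 7,  λ_3 = 5  (check: sum = 21 = tr ✓).

Step 4 — unit eigenvector for λ_1 = 9: v spans the null space of (Sigma - λ_1 I), whose rows are
  r_1 = (-2, -2, 0),  r_2 = (-2, -2, 0),  r_3 = (0, 0, -2).
  v is orthogonal to every row, so take v ∝ r_1 × r_3 = ((-2)·(-2) - (0)·(0), (0)·(0) - (-2)·(-2), (-2)·(0) - (-2)·(0)) = (4, -4, 0).
  Rescale (divide by 4): u = (1, -1, 0).
  ||u|| = √((1)² + (-1)² + (0)²) = √(2) ≈ 1.4142,  v_1 = u/||u|| ≈ (0.7071, -0.7071, 0) (||v_1|| = 1).

λ_1 = 9,  λ_2 = 7,  λ_3 = 5;  v_1 ≈ (0.7071, -0.7071, 0)


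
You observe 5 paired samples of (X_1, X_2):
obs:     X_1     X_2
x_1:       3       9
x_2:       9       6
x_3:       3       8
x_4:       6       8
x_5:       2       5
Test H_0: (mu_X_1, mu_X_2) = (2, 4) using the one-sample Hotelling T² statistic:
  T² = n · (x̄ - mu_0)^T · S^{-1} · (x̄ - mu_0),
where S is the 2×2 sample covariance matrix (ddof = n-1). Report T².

Step 1 — sample mean vector:
  mean(X_1) = (3 + 9 + 3 + 6 + 2) / 5 = 23/5 = 4.6
  mean(X_2) = (9 + 6 + 8 + 8 + 5) / 5 = 36/5 = 7.2
  x̄ = (4.6, 7.2),  deviation x̄ - mu_0 = (4.6, 7.2) - (2, 4) = (2.6, 3.2).

Step 2 — sample covariance matrix, S[i,j] = (1/(n-1)) · Σ_k (x_{k,i} - mean_i) · (x_{k,j} - mean_j), divisor n-1 = 4:
  S[X_1,X_1] = ((-1.6)·(-1.6) + (4.4)·(4.4) + (-1.6)·(-1.6) + (1.4)·(1.4) + (-2.6)·(-2.6)) / 4 = 33.2/4 = 8.3
  S[X_1,X_2] = ((-1.6)·(1.8) + (4.4)·(-1.2) + (-1.6)·(0.8) + (1.4)·(0.8) + (-2.6)·(-2.2)) / 4 = -2.6/4 = -0.65
  S[X_2,X_2] = ((1.8)·(1.8) + (-1.2)·(-1.2) + (0.8)·(0.8) + (0.8)·(0.8) + (-2.2)·(-2.2)) / 4 = 10.8/4 = 2.7
  S = [[8.3, -0.65],
 [-0.65, 2.7]].

Step 3 — invert S. det(S) = 8.3·2.7 - (-0.65)² = 21.9875.
  S^{-1} = (1/det) · [[d, -b], [-b, a]] = [[0.1228, 0.0296],
 [0.0296, 0.3775]].

Step 4 — quadratic form (x̄ - mu_0)^T · S^{-1} · (x̄ - mu_0):
  S^{-1} · (x̄ - mu_0) = (0.4139, 1.2848),
  (x̄ - mu_0)^T · [...] = (2.6)·(0.4139) + (3.2)·(1.2848) = 5.1875.

Step 5 — scale by n: T² = 5 · 5.1875 = 25.9375.

T² ≈ 25.9375


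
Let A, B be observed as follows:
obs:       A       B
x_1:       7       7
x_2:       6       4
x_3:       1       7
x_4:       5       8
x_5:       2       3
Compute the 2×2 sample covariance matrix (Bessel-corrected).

Step 1 — column means:
  mean(A) = (7 + 6 + 1 + 5 + 2) / 5 = 21/5 = 4.2
  mean(B) = (7 + 4 + 7 + 8 + 3) / 5 = 29/5 = 5.8

Step 2 — sample covariance S[i,j] = (1/(n-1)) · Σ_k (x_{k,i} - mean_i) · (x_{k,j} - mean_j), with n-1 = 4.
  S[A,A] = ((2.8)·(2.8) + (1.8)·(1.8) + (-3.2)·(-3.2) + (0.8)·(0.8) + (-2.2)·(-2.2)) / 4 = 26.8/4 = 6.7
  S[A,B] = ((2.8)·(1.2) + (1.8)·(-1.8) + (-3.2)·(1.2) + (0.8)·(2.2) + (-2.2)·(-2.8)) / 4 = 4.2/4 = 1.05
  S[B,B] = ((1.2)·(1.2) + (-1.8)·(-1.8) + (1.2)·(1.2) + (2.2)·(2.2) + (-2.8)·(-2.8)) / 4 = 18.8/4 = 4.7

S is symmetric (S[j,i] = S[i,j]). Assembling:

S = [[6.7, 1.05],
 [1.05, 4.7]]


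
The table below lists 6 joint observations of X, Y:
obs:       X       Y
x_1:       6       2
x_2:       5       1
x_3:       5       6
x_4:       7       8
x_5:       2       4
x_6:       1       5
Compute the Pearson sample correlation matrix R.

Step 1 — column means:
  mean(X) = (6 + 5 + 5 + 7 + 2 + 1) / 6 = 26/6 = 4.3333
  mean(Y) = (2 + 1 + 6 + 8 + 4 + 5) / 6 = 26/6 = 4.3333

Step 2 — sample variances and covariances s[i,j] = (1/(n-1)) · Σ_k (x_{k,i} - mean_i) · (x_{k,j} - mean_j), with n-1 = 5:
  s[X,X] = ((1.6667)·(1.6667) + (0.6667)·(0.6667) + (0.6667)·(0.6667) + (2.6667)·(2.6667) + (-2.3333)·(-2.3333) + (-3.3333)·(-3.3333)) / 5 = 27.3333/5 = 5.4667
  s[X,Y] = ((1.6667)·(-2.3333) + (0.6667)·(-3.3333) + (0.6667)·(1.6667) + (2.6667)·(3.6667) + (-2.3333)·(-0.3333) + (-3.3333)·(0.6667)) / 5 = 3.3333/5 = 0.6667
  s[Y,Y] = ((-2.3333)·(-2.3333) + (-3.3333)·(-3.3333) + (1.6667)·(1.6667) + (3.6667)·(3.6667) + (-0.3333)·(-0.3333) + (0.6667)·(0.6667)) / 5 = 33.3333/5 = 6.6667
  Sample standard deviations s_i = √(s[i,i]):
  s(X) = √(5.4667) = 2.3381
  s(Y) = √(6.6667) = 2.582

Step 3 — r_{ij} = s_{ij} / (s_i · s_j):
  r[X,X] = 1 (diagonal).
  r[X,Y] = 0.6667 / (2.3381 · 2.582) = 0.6667 / 6.0369 = 0.1104
  r[Y,Y] = 1 (diagonal).

R is symmetric with unit diagonal. Assembling:

R = [[1, 0.1104],
 [0.1104, 1]]


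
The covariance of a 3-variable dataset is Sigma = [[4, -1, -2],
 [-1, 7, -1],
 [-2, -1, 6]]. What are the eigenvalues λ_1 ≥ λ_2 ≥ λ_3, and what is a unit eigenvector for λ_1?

Step 1 — characteristic polynomial p(λ) = det(λI - Sigma) = λ³ - tr·λ² + c_1·λ - det, where tr = trace, c_1 = sum of the principal 2×2 minors, det = det(Sigma):
  tr = 4 + 7 + 6 = 17,
  c_1 = (4·7 - (-1)²) + (4·6 - (-2)²) + (7·6 - (-1)²) = 27 + 20 + 41 = 88,
  det = 4·(7·6 - (-1)²) - (-1)·((-1)·6 - (-1)·(-2)) + (-2)·((-1)·(-1) - 7·(-2)) = 4·(41) - (-1)·(-8) + (-2)·(15) = 126.
  So p(λ) = λ³ - 17λ² + 88λ - 126.
Step 2 — look for an integer root (rational root theorem: any rational root is an integer divisor of 126). Testing λ = 7:
  p(7) = 343 - 833 + 616 - 126 = 0  ✓
  Dividing out (λ - 7): p(λ) = (λ - 7)(λ² - 10λ + 18).
Step 3 — remaining eigenvalues from the quadratic λ² - 10λ + 18 = 0:
  Δ = 10² - 4·18 = 100 - 72 = 28,  λ = (10 ± √28)/2 = (10 ± 5.2915)/2 ≈ 7.6458 or 2.3542.
  Sorted: λ_1 = 7.6458,  λ_2 = 7,  λ_3 = 2.3542  (check: sum = 17 = tr ✓).

Step 4 — unit eigenvector for λ_1 ≈ 7.6458: v spans the null space of (Sigma - λ_1 I), whose rows are
  r_1 = (-3.6458, -1, -2),  r_2 = (-1, -0.6458, -1),  r_3 = (-2, -1, -1.6458).
  v is orthogonal to every row, so take v ∝ r_1 × r_2 = ((-1)·(-1) - (-2)·(-0.6458), (-2)·(-1) - (-3.6458)·(-1), (-3.6458)·(-0.6458) - (-1)·(-1)) ≈ (-0.2915, -1.6458, 1.3542).
  Rescale (multiply by -1 so the first nonzero entry is positive): u = (0.2915, 1.6458, -1.3542).
  ||u|| = √((0.2915)² + (1.6458)² + (-1.3542)²) = √(4.6275) ≈ 2.1512,  v_1 = u/||u|| ≈ (0.1355, 0.7651, -0.6295) (||v_1|| = 1).

λ_1 = 7.6458,  λ_2 = 7,  λ_3 = 2.3542;  v_1 ≈ (0.1355, 0.7651, -0.6295)


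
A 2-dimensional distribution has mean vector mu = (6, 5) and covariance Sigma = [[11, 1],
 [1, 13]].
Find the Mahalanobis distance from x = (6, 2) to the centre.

Step 1 — centre the observation: (x - mu) = (0, -3).

Step 2 — invert Sigma. det(Sigma) = 11·13 - (1)² = 142.
  Sigma^{-1} = (1/det) · [[d, -b], [-b, a]] = [[0.0915, -0.007],
 [-0.007, 0.0775]].

Step 3 — form the quadratic (x - mu)^T · Sigma^{-1} · (x - mu):
  Sigma^{-1} · (x - mu) = (0.0211, -0.2324).
  (x - mu)^T · [Sigma^{-1} · (x - mu)] = (0)·(0.0211) + (-3)·(-0.2324) = 0.6972.

Step 4 — take square root: d = √(0.6972) ≈ 0.835.

d(x, mu) = √(0.6972) ≈ 0.835


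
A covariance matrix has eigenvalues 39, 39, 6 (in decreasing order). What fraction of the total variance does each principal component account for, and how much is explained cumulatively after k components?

Step 1 — total variance = trace(Sigma) = Σ λ_i = 39 + 39 + 6 = 84.

Step 2 — fraction explained by component i = λ_i / Σ λ:
  PC1: 39/84 = 0.4643
  PC2: 39/84 = 0.4643
  PC3: 6/84 = 0.0714

Step 3 — cumulative fraction after k components = (λ_1 + ... + λ_k) / Σ λ:
  k = 1: 39/84 = 0.4643
  k = 2: (39 + 39)/84 = 78/84 = 0.9286
  k = 3: (39 + 39 + 6)/84 = 84/84 = 1

Summary (fraction, with percent):

explained: PC1 0.4643 (46.43%), PC2 0.4643 (46.43%), PC3 0.0714 (7.14%);  cumulative: 0.4643, 0.9286, 1


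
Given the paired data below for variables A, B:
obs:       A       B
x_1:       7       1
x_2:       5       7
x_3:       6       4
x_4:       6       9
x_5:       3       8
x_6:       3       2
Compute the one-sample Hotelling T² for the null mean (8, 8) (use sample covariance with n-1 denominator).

Step 1 — sample mean vector:
  mean(A) = (7 + 5 + 6 + 6 + 3 + 3) / 6 = 30/6 = 5
  mean(B) = (1 + 7 + 4 + 9 + 8 + 2) / 6 = 31/6 = 5.1667
  x̄ = (5, 5.1667),  deviation x̄ - mu_0 = (5, 5.1667) - (8, 8) = (-3, -2.8333).

Step 2 — sample covariance matrix, S[i,j] = (1/(n-1)) · Σ_k (x_{k,i} - mean_i) · (x_{k,j} - mean_j), divisor n-1 = 5:
  S[A,A] = ((2)·(2) + (0)·(0) + (1)·(1) + (1)·(1) + (-2)·(-2) + (-2)·(-2)) / 5 = 14/5 = 2.8
  S[A,B] = ((2)·(-4.1667) + (0)·(1.8333) + (1)·(-1.1667) + (1)·(3.8333) + (-2)·(2.8333) + (-2)·(-3.1667)) / 5 = -5/5 = -1
  S[B,B] = ((-4.1667)·(-4.1667) + (1.8333)·(1.8333) + (-1.1667)·(-1.1667) + (3.8333)·(3.8333) + (2.8333)·(2.8333) + (-3.1667)·(-3.1667)) / 5 = 54.8333/5 = 10.9667
  S = [[2.8, -1],
 [-1, 10.9667]].

Step 3 — invert S. det(S) = 2.8·10.9667 - (-1)² = 29.7067.
  S^{-1} = (1/det) · [[d, -b], [-b, a]] = [[0.3692, 0.0337],
 [0.0337, 0.0943]].

Step 4 — quadratic form (x̄ - mu_0)^T · S^{-1} · (x̄ - mu_0):
  S^{-1} · (x̄ - mu_0) = (-1.2029, -0.368),
  (x̄ - mu_0)^T · [...] = (-3)·(-1.2029) + (-2.8333)·(-0.368) = 4.6514.

Step 5 — scale by n: T² = 6 · 4.6514 = 27.9084.

T² ≈ 27.9084


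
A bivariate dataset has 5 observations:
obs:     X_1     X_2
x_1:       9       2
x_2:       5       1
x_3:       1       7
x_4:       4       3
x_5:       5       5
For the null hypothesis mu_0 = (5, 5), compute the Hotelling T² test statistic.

Step 1 — sample mean vector:
  mean(X_1) = (9 + 5 + 1 + 4 + 5) / 5 = 24/5 = 4.8
  mean(X_2) = (2 + 1 + 7 + 3 + 5) / 5 = 18/5 = 3.6
  x̄ = (4.8, 3.6),  deviation x̄ - mu_0 = (4.8, 3.6) - (5, 5) = (-0.2, -1.4).

Step 2 — sample covariance matrix, S[i,j] = (1/(n-1)) · Σ_k (x_{k,i} - mean_i) · (x_{k,j} - mean_j), divisor n-1 = 4:
  S[X_1,X_1] = ((4.2)·(4.2) + (0.2)·(0.2) + (-3.8)·(-3.8) + (-0.8)·(-0.8) + (0.2)·(0.2)) / 4 = 32.8/4 = 8.2
  S[X_1,X_2] = ((4.2)·(-1.6) + (0.2)·(-2.6) + (-3.8)·(3.4) + (-0.8)·(-0.6) + (0.2)·(1.4)) / 4 = -19.4/4 = -4.85
  S[X_2,X_2] = ((-1.6)·(-1.6) + (-2.6)·(-2.6) + (3.4)·(3.4) + (-0.6)·(-0.6) + (1.4)·(1.4)) / 4 = 23.2/4 = 5.8
  S = [[8.2, -4.85],
 [-4.85, 5.8]].

Step 3 — invert S. det(S) = 8.2·5.8 - (-4.85)² = 24.0375.
  S^{-1} = (1/det) · [[d, -b], [-b, a]] = [[0.2413, 0.2018],
 [0.2018, 0.3411]].

Step 4 — quadratic form (x̄ - mu_0)^T · S^{-1} · (x̄ - mu_0):
  S^{-1} · (x̄ - mu_0) = (-0.3307, -0.5179),
  (x̄ - mu_0)^T · [...] = (-0.2)·(-0.3307) + (-1.4)·(-0.5179) = 0.7913.

Step 5 — scale by n: T² = 5 · 0.7913 = 3.9563.

T² ≈ 3.9563


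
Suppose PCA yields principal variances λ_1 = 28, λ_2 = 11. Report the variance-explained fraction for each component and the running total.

Step 1 — total variance = trace(Sigma) = Σ λ_i = 28 + 11 = 39.

Step 2 — fraction explained by component i = λ_i / Σ λ:
  PC1: 28/39 = 0.7179
  PC2: 11/39 = 0.2821

Step 3 — cumulative fraction after k components = (λ_1 + ... + λ_k) / Σ λ:
  k = 1: 28/39 = 0.7179
  k = 2: (28 + 11)/39 = 39/39 = 1

Summary (fraction, with percent):

explained: PC1 0.7179 (71.79%), PC2 0.2821 (28.21%);  cumulative: 0.7179, 1


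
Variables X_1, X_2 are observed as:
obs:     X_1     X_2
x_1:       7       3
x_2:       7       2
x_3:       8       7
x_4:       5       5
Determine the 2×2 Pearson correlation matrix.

Step 1 — column means:
  mean(X_1) = (7 + 7 + 8 + 5) / 4 = 27/4 = 6.75
  mean(X_2) = (3 + 2 + 7 + 5) / 4 = 17/4 = 4.25

Step 2 — sample variances and covariances s[i,j] = (1/(n-1)) · Σ_k (x_{k,i} - mean_i) · (x_{k,j} - mean_j), with n-1 = 3:
  s[X_1,X_1] = ((0.25)·(0.25) + (0.25)·(0.25) + (1.25)·(1.25) + (-1.75)·(-1.75)) / 3 = 4.75/3 = 1.5833
  s[X_1,X_2] = ((0.25)·(-1.25) + (0.25)·(-2.25) + (1.25)·(2.75) + (-1.75)·(0.75)) / 3 = 1.25/3 = 0.4167
  s[X_2,X_2] = ((-1.25)·(-1.25) + (-2.25)·(-2.25) + (2.75)·(2.75) + (0.75)·(0.75)) / 3 = 14.75/3 = 4.9167
  Sample standard deviations s_i = √(s[i,i]):
  s(X_1) = √(1.5833) = 1.2583
  s(X_2) = √(4.9167) = 2.2174

Step 3 — r_{ij} = s_{ij} / (s_i · s_j):
  r[X_1,X_1] = 1 (diagonal).
  r[X_1,X_2] = 0.4167 / (1.2583 · 2.2174) = 0.4167 / 2.7901 = 0.1493
  r[X_2,X_2] = 1 (diagonal).

R is symmetric with unit diagonal. Assembling:

R = [[1, 0.1493],
 [0.1493, 1]]


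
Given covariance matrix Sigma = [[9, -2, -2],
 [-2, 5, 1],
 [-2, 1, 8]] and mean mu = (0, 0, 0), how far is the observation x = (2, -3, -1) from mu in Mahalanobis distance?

Step 1 — centre the observation: (x - mu) = (2, -3, -1).

Step 2 — invert Sigma (cofactor / det for 3×3, or solve directly):
  Sigma^{-1} = [[0.127, 0.0456, 0.0261],
 [0.0456, 0.2215, -0.0163],
 [0.0261, -0.0163, 0.1336]].

Step 3 — form the quadratic (x - mu)^T · Sigma^{-1} · (x - mu):
  Sigma^{-1} · (x - mu) = (0.0912, -0.557, -0.0326).
  (x - mu)^T · [Sigma^{-1} · (x - mu)] = (2)·(0.0912) + (-3)·(-0.557) + (-1)·(-0.0326) = 1.886.

Step 4 — take square root: d = √(1.886) ≈ 1.3733.

d(x, mu) = √(1.886) ≈ 1.3733


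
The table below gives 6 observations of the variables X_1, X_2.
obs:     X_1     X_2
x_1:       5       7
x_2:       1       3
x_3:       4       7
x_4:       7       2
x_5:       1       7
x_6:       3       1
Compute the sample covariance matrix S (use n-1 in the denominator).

Step 1 — column means:
  mean(X_1) = (5 + 1 + 4 + 7 + 1 + 3) / 6 = 21/6 = 3.5
  mean(X_2) = (7 + 3 + 7 + 2 + 7 + 1) / 6 = 27/6 = 4.5

Step 2 — sample covariance S[i,j] = (1/(n-1)) · Σ_k (x_{k,i} - mean_i) · (x_{k,j} - mean_j), with n-1 = 5.
  S[X_1,X_1] = ((1.5)·(1.5) + (-2.5)·(-2.5) + (0.5)·(0.5) + (3.5)·(3.5) + (-2.5)·(-2.5) + (-0.5)·(-0.5)) / 5 = 27.5/5 = 5.5
  S[X_1,X_2] = ((1.5)·(2.5) + (-2.5)·(-1.5) + (0.5)·(2.5) + (3.5)·(-2.5) + (-2.5)·(2.5) + (-0.5)·(-3.5)) / 5 = -4.5/5 = -0.9
  S[X_2,X_2] = ((2.5)·(2.5) + (-1.5)·(-1.5) + (2.5)·(2.5) + (-2.5)·(-2.5) + (2.5)·(2.5) + (-3.5)·(-3.5)) / 5 = 39.5/5 = 7.9

S is symmetric (S[j,i] = S[i,j]). Assembling:

S = [[5.5, -0.9],
 [-0.9, 7.9]]


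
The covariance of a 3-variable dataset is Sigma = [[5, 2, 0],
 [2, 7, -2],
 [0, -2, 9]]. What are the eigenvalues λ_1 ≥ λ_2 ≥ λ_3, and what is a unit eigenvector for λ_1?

Step 1 — characteristic polynomial p(λ) = det(λI - Sigma) = λ³ - tr·λ² + c_1·λ - det, where tr = trace, c_1 = sum of the principal 2×2 minors, det = det(Sigma):
  tr = 5 + 7 + 9 = 21,
  c_1 = (5·7 - (2)²) + (5·9 - (0)²) + (7·9 - (-2)²) = 31 + 45 + 59 = 135,
  det = 5·(7·9 - (-2)²) - (2)·((2)·9 - (-2)·(0)) + (0)·((2)·(-2) - 7·(0)) = 5·(59) - (2)·(18) + (0)·(-4) = 259.
  So p(λ) = λ³ - 21λ² + 135λ - 259.
Step 2 — look for an integer root (rational root theorem: any rational root is an integer divisor of 259). Testing λ = 7:
  p(7) = 343 - 1029 + 945 - 259 = 0  ✓
  Dividing out (λ - 7): p(λ) = (λ - 7)(λ² - 14λ + 37).
Step 3 — remaining eigenvalues from the quadratic λ² - 14λ + 37 = 0:
  Δ = 14² - 4·37 = 196 - 148 = 48,  λ = (14 ± √48)/2 = (14 ± 6.9282)/2 ≈ 10.4641 or 3.5359.
  Sorted: λ_1 = 10.4641,  λ_2 = 7,  λ_3 = 3.5359  (check: sum = 21 = tr ✓).

Step 4 — unit eigenvector for λ_1 ≈ 10.4641: v spans the null space of (Sigma - λ_1 I), whose rows are
  r_1 = (-5.4641, 2, 0),  r_2 = (2, -3.4641, -2),  r_3 = (0, -2, -1.4641).
  v is orthogonal to every row, so take v ∝ r_1 × r_2 = ((2)·(-2) - (0)·(-3.4641), (0)·(2) - (-5.4641)·(-2), (-5.4641)·(-3.4641) - (2)·(2)) ≈ (-4, -10.9282, 14.9282).
  Rescale (multiply by -1 so the first nonzero entry is positive): u = (4, 10.9282, -14.9282).
  ||u|| = √((4)² + (10.9282)² + (-14.9282)²) = √(358.2769) ≈ 18.9282,  v_1 = u/||u|| ≈ (0.2113, 0.5774, -0.7887) (||v_1|| = 1).

λ_1 = 10.4641,  λ_2 = 7,  λ_3 = 3.5359;  v_1 ≈ (0.2113, 0.5774, -0.7887)


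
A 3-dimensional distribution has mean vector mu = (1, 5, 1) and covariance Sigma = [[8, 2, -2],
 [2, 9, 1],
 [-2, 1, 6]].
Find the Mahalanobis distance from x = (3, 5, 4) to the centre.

Step 1 — centre the observation: (x - mu) = (2, 0, 3).

Step 2 — invert Sigma (cofactor / det for 3×3, or solve directly):
  Sigma^{-1} = [[0.1489, -0.0393, 0.0562],
 [-0.0393, 0.1236, -0.0337],
 [0.0562, -0.0337, 0.191]].

Step 3 — form the quadratic (x - mu)^T · Sigma^{-1} · (x - mu):
  Sigma^{-1} · (x - mu) = (0.4663, -0.1798, 0.6854).
  (x - mu)^T · [Sigma^{-1} · (x - mu)] = (2)·(0.4663) + (0)·(-0.1798) + (3)·(0.6854) = 2.9888.

Step 4 — take square root: d = √(2.9888) ≈ 1.7288.

d(x, mu) = √(2.9888) ≈ 1.7288


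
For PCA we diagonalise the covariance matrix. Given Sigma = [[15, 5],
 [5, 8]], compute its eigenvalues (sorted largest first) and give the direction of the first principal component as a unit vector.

Step 1 — characteristic polynomial of 2×2 Sigma:
  det(Sigma - λI) = λ² - trace · λ + det = 0.
  trace = 15 + 8 = 23, det = 15·8 - (5)² = 95.
Step 2 — discriminant:
  Δ = trace² - 4·det = 529 - 380 = 149.
Step 3 — eigenvalues:
  λ = (trace ± √Δ)/2 = (23 ± 12.2066)/2,
  λ_1 = 17.6033,  λ_2 = 5.3967.

Step 4 — unit eigenvector for λ_1: solve (Sigma - λ_1 I)v = 0. First row:
  (15 - 17.6033)·v_x + (5)·v_y = 0, i.e. (-2.6033)·v_x + (5)·v_y = 0,
  so v ∝ (b, λ_1 - a) = (5, 2.6033) = u.
  ||u|| = √((5)² + (2.6033)²) = √(31.7771) ≈ 5.6371,
  v_1 = u/||u|| ≈ (0.887, 0.4618) (||v_1|| = 1).

λ_1 = 17.6033,  λ_2 = 5.3967;  v_1 ≈ (0.887, 0.4618)


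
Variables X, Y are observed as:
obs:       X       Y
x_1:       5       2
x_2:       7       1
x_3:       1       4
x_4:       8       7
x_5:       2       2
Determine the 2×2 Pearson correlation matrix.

Step 1 — column means:
  mean(X) = (5 + 7 + 1 + 8 + 2) / 5 = 23/5 = 4.6
  mean(Y) = (2 + 1 + 4 + 7 + 2) / 5 = 16/5 = 3.2

Step 2 — sample variances and covariances s[i,j] = (1/(n-1)) · Σ_k (x_{k,i} - mean_i) · (x_{k,j} - mean_j), with n-1 = 4:
  s[X,X] = ((0.4)·(0.4) + (2.4)·(2.4) + (-3.6)·(-3.6) + (3.4)·(3.4) + (-2.6)·(-2.6)) / 4 = 37.2/4 = 9.3
  s[X,Y] = ((0.4)·(-1.2) + (2.4)·(-2.2) + (-3.6)·(0.8) + (3.4)·(3.8) + (-2.6)·(-1.2)) / 4 = 7.4/4 = 1.85
  s[Y,Y] = ((-1.2)·(-1.2) + (-2.2)·(-2.2) + (0.8)·(0.8) + (3.8)·(3.8) + (-1.2)·(-1.2)) / 4 = 22.8/4 = 5.7
  Sample standard deviations s_i = √(s[i,i]):
  s(X) = √(9.3) = 3.0496
  s(Y) = √(5.7) = 2.3875

Step 3 — r_{ij} = s_{ij} / (s_i · s_j):
  r[X,X] = 1 (diagonal).
  r[X,Y] = 1.85 / (3.0496 · 2.3875) = 1.85 / 7.2808 = 0.2541
  r[Y,Y] = 1 (diagonal).

R is symmetric with unit diagonal. Assembling:

R = [[1, 0.2541],
 [0.2541, 1]]


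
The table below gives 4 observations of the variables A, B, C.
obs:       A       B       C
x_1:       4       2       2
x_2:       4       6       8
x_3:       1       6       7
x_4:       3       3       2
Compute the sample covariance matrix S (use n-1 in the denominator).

Step 1 — column means:
  mean(A) = (4 + 4 + 1 + 3) / 4 = 12/4 = 3
  mean(B) = (2 + 6 + 6 + 3) / 4 = 17/4 = 4.25
  mean(C) = (2 + 8 + 7 + 2) / 4 = 19/4 = 4.75

Step 2 — sample covariance S[i,j] = (1/(n-1)) · Σ_k (x_{k,i} - mean_i) · (x_{k,j} - mean_j), with n-1 = 3.
  S[A,A] = ((1)·(1) + (1)·(1) + (-2)·(-2) + (0)·(0)) / 3 = 6/3 = 2
  S[A,B] = ((1)·(-2.25) + (1)·(1.75) + (-2)·(1.75) + (0)·(-1.25)) / 3 = -4/3 = -1.3333
  S[A,C] = ((1)·(-2.75) + (1)·(3.25) + (-2)·(2.25) + (0)·(-2.75)) / 3 = -4/3 = -1.3333
  S[B,B] = ((-2.25)·(-2.25) + (1.75)·(1.75) + (1.75)·(1.75) + (-1.25)·(-1.25)) / 3 = 12.75/3 = 4.25
  S[B,C] = ((-2.25)·(-2.75) + (1.75)·(3.25) + (1.75)·(2.25) + (-1.25)·(-2.75)) / 3 = 19.25/3 = 6.4167
  S[C,C] = ((-2.75)·(-2.75) + (3.25)·(3.25) + (2.25)·(2.25) + (-2.75)·(-2.75)) / 3 = 30.75/3 = 10.25

S is symmetric (S[j,i] = S[i,j]). Assembling:

S = [[2, -1.3333, -1.3333],
 [-1.3333, 4.25, 6.4167],
 [-1.3333, 6.4167, 10.25]]


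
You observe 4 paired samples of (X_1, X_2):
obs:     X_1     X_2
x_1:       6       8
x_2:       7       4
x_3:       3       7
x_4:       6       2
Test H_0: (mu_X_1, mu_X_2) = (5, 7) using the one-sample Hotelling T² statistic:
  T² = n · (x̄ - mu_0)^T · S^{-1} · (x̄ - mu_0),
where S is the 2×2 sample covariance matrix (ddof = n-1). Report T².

Step 1 — sample mean vector:
  mean(X_1) = (6 + 7 + 3 + 6) / 4 = 22/4 = 5.5
  mean(X_2) = (8 + 4 + 7 + 2) / 4 = 21/4 = 5.25
  x̄ = (5.5, 5.25),  deviation x̄ - mu_0 = (5.5, 5.25) - (5, 7) = (0.5, -1.75).

Step 2 — sample covariance matrix, S[i,j] = (1/(n-1)) · Σ_k (x_{k,i} - mean_i) · (x_{k,j} - mean_j), divisor n-1 = 3:
  S[X_1,X_1] = ((0.5)·(0.5) + (1.5)·(1.5) + (-2.5)·(-2.5) + (0.5)·(0.5)) / 3 = 9/3 = 3
  S[X_1,X_2] = ((0.5)·(2.75) + (1.5)·(-1.25) + (-2.5)·(1.75) + (0.5)·(-3.25)) / 3 = -6.5/3 = -2.1667
  S[X_2,X_2] = ((2.75)·(2.75) + (-1.25)·(-1.25) + (1.75)·(1.75) + (-3.25)·(-3.25)) / 3 = 22.75/3 = 7.5833
  S = [[3, -2.1667],
 [-2.1667, 7.5833]].

Step 3 — invert S. det(S) = 3·7.5833 - (-2.1667)² = 18.0556.
  S^{-1} = (1/det) · [[d, -b], [-b, a]] = [[0.42, 0.12],
 [0.12, 0.1662]].

Step 4 — quadratic form (x̄ - mu_0)^T · S^{-1} · (x̄ - mu_0):
  S^{-1} · (x̄ - mu_0) = (0, -0.2308),
  (x̄ - mu_0)^T · [...] = (0.5)·(0) + (-1.75)·(-0.2308) = 0.4038.

Step 5 — scale by n: T² = 4 · 0.4038 = 1.6154.

T² ≈ 1.6154


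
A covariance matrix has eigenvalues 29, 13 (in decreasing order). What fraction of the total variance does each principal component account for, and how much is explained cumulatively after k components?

Step 1 — total variance = trace(Sigma) = Σ λ_i = 29 + 13 = 42.

Step 2 — fraction explained by component i = λ_i / Σ λ:
  PC1: 29/42 = 0.6905
  PC2: 13/42 = 0.3095

Step 3 — cumulative fraction after k components = (λ_1 + ... + λ_k) / Σ λ:
  k = 1: 29/42 = 0.6905
  k = 2: (29 + 13)/42 = 42/42 = 1

Summary (fraction, with percent):

explained: PC1 0.6905 (69.05%), PC2 0.3095 (30.95%);  cumulative: 0.6905, 1
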